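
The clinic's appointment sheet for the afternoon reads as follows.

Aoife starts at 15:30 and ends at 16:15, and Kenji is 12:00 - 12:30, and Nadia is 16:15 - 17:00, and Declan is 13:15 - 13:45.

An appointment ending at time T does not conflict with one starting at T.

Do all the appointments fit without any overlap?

Yes

Sorted by start: Kenji, Declan, Aoife, Nadia.
Declan starts after Kenji ends, so nothing later overlaps Kenji either.
Aoife starts after Declan ends, so nothing later overlaps Declan either.
Nadia starts exactly when Aoife ends (back-to-back, no overlap).
Every pair is clear; the schedule has no overlaps.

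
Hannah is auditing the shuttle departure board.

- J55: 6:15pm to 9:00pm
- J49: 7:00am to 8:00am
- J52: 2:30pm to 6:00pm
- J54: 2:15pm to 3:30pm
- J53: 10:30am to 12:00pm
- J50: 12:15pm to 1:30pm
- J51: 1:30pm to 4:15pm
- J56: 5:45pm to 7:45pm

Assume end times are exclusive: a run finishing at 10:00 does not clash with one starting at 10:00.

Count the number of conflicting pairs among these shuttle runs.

5

Check each pair: they overlap iff neither finishes before the other starts.
Sorted by start: J49, J53, J50, J51, J54, J52, J56, J55.
J53 starts after J49 ends — done with J49.
J50 starts after J53 ends — done with J53.
J51 starts exactly when J50 ends (back-to-back, no overlap) — done with J50.
J54 starts before J51 ends → J51 and J54 overlap.
J52 starts before J51 ends → J51 and J52 overlap.
J56 starts after J51 ends — done with J51.
J52 starts before J54 ends → J54 and J52 overlap.
J56 starts after J54 ends — done with J54.
J56 starts before J52 ends → J52 and J56 overlap.
J55 starts after J52 ends.
J55 starts before J56 ends → J56 and J55 overlap.
Overlapping pairs: J51 & J52, J51 & J54, J52 & J54, J52 & J56, J55 & J56 — 5 in total.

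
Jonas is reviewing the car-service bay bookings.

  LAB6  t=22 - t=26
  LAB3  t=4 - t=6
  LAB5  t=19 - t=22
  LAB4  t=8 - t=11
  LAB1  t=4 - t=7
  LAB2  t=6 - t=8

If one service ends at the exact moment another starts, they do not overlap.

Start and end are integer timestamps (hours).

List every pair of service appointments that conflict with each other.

Sorted by start: LAB1, LAB3, LAB2, LAB4, LAB5, LAB6.
LAB3 starts before LAB1 ends → LAB1 and LAB3 overlap.
LAB2 starts before LAB1 ends → LAB1 and LAB2 overlap.
LAB4 starts after LAB1 ends, so nothing later overlaps LAB1 either.
LAB2 starts exactly when LAB3 ends (back-to-back, no overlap), so nothing later overlaps LAB3 either.
LAB4 starts exactly when LAB2 ends (back-to-back, no overlap), so nothing later overlaps LAB2 either.
LAB5 starts after LAB4 ends, so nothing later overlaps LAB4 either.
LAB6 starts exactly when LAB5 ends (back-to-back, no overlap).

LAB1 & LAB2, LAB1 & LAB3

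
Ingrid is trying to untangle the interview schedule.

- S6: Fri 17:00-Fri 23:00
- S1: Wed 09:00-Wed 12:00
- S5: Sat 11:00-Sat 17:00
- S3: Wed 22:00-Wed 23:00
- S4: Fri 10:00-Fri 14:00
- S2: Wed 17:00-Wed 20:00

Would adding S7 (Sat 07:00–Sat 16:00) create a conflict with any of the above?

S1: ends Wed 12:00 at or before S7 starts Sat 07:00 → clear.
S2: ends Wed 20:00 at or before S7 starts Sat 07:00 → clear.
S3: ends Wed 23:00 at or before S7 starts Sat 07:00 → clear.
S4: ends Fri 14:00 at or before S7 starts Sat 07:00 → clear.
S6: ends Fri 23:00 at or before S7 starts Sat 07:00 → clear.
S5: starts Sat 11:00 before S7 ends Sat 16:00, and ends Sat 17:00 after S7 starts Sat 07:00 → overlap.
S7 overlaps S5.

Yes — it overlaps S5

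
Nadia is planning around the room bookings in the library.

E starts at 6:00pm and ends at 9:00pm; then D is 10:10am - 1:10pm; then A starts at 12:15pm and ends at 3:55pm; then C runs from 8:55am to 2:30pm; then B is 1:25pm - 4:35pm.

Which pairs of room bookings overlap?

Sorted by start: C, D, A, B, E.
D starts before C ends → C and D overlap.
A starts before C ends → C and A overlap.
B starts before C ends → C and B overlap.
E starts after C ends.
A starts before D ends → D and A overlap.
B starts after D ends, so D has no further overlaps.
B starts before A ends → A and B overlap.
E starts after A ends.
E starts after B ends.

A & B, A & C, A & D, B & C, C & D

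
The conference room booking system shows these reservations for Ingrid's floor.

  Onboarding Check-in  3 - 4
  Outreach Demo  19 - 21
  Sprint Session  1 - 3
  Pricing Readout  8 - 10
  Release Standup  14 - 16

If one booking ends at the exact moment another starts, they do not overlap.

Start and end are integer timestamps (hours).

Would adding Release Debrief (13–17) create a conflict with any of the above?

Sprint Session: ends 3 at or before Release Debrief starts 13 → clear.
Onboarding Check-in: ends 4 at or before Release Debrief starts 13 → clear.
Pricing Readout: ends 10 at or before Release Debrief starts 13 → clear.
Release Standup: starts 14 before Release Debrief ends 17, and ends 16 after Release Debrief starts 13 → overlap.
Outreach Demo: starts 19 at or after Release Debrief ends 17 → clear.
Release Debrief overlaps Release Standup.

Yes — it overlaps Release Standup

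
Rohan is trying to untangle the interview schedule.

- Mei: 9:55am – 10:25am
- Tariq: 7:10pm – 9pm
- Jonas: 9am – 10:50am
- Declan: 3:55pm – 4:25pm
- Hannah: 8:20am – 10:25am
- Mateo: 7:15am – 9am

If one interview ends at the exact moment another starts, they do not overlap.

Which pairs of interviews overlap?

Sorted by start: Mateo, Hannah, Jonas, Mei, Declan, Tariq.
Hannah starts before Mateo ends → Mateo and Hannah overlap.
Jonas starts exactly when Mateo ends (back-to-back, no overlap), so Mateo has no further overlaps.
Jonas starts before Hannah ends → Hannah and Jonas overlap.
Mei starts before Hannah ends → Hannah and Mei overlap.
Declan starts after Hannah ends, so Hannah has no further overlaps.
Mei starts before Jonas ends → Jonas and Mei overlap.
Declan starts after Jonas ends, so Jonas has no further overlaps.
Declan starts after Mei ends, so Mei has no further overlaps.
Tariq starts after Declan ends.

Hannah & Jonas, Hannah & Mateo, Hannah & Mei, Jonas & Mei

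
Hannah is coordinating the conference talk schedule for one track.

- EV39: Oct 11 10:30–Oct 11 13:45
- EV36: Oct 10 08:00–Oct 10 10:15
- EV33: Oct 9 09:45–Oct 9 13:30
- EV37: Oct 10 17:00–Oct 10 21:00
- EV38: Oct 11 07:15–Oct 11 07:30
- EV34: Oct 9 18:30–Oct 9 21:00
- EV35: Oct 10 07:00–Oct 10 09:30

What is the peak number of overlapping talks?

Sweep the timeline, counting +1 at each start and −1 at each end (ends before starts at a tie):
Oct 9 09:45 start EV33 → 1
Oct 9 13:30 end EV33 → 0
Oct 9 18:30 start EV34 → 1
Oct 9 21:00 end EV34 → 0
Oct 10 07:00 start EV35 → 1
Oct 10 08:00 start EV36 → 2
Oct 10 09:30 end EV35 → 1
Oct 10 10:15 end EV36 → 0
Oct 10 17:00 start EV37 → 1
Oct 10 21:00 end EV37 → 0
Oct 11 07:15 start EV38 → 1
Oct 11 07:30 end EV38 → 0
Oct 11 10:30 start EV39 → 1
Oct 11 13:45 end EV39 → 0
Peak is 2, at Oct 10 08:00 (EV35, EV36).

2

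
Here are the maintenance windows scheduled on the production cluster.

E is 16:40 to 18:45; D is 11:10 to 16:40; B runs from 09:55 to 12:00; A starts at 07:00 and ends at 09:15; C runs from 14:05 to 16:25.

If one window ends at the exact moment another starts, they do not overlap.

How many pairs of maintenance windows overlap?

2

Check each pair: they overlap iff neither finishes before the other starts.
Sorted by start: A, B, D, C, E.
B starts after A ends, so A has no further overlaps.
D starts before B ends → B and D overlap.
C starts after B ends, so B has no further overlaps.
C starts before D ends → D and C overlap.
E starts exactly when D ends (back-to-back, no overlap).
E starts after C ends.
Overlapping pairs: B & D, C & D — 2 in total.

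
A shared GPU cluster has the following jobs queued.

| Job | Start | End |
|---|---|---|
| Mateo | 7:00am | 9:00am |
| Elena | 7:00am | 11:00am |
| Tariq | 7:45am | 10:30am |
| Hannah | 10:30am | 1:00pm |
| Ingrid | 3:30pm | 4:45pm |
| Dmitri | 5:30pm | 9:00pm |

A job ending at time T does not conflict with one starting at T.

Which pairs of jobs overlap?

Sorted by start: Mateo, Elena, Tariq, Hannah, Ingrid, Dmitri.
Elena starts before Mateo ends → Mateo and Elena overlap.
Tariq starts before Mateo ends → Mateo and Tariq overlap.
Hannah starts after Mateo ends; Mateo is clear from here.
Tariq starts before Elena ends → Elena and Tariq overlap.
Hannah starts before Elena ends → Elena and Hannah overlap.
Ingrid starts after Elena ends; Elena is clear from here.
Hannah starts exactly when Tariq ends (back-to-back, no overlap); Tariq is clear from here.
Ingrid starts after Hannah ends; Hannah is clear from here.
Dmitri starts after Ingrid ends.

Elena & Hannah, Elena & Mateo, Elena & Tariq, Mateo & Tariq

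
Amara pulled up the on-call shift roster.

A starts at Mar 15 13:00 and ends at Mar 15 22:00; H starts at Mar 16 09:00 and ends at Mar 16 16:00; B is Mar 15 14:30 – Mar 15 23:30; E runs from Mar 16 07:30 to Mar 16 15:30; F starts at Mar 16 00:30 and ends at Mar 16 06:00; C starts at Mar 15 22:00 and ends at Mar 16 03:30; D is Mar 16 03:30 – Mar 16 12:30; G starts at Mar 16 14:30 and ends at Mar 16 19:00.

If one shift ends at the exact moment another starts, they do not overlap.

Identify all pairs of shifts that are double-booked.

Sorted by start: A, B, C, F, D, E, H, G.
B starts before A ends → A and B overlap.
C starts exactly when A ends (back-to-back, no overlap), so nothing later overlaps A either.
C starts before B ends → B and C overlap.
F starts after B ends, so nothing later overlaps B either.
F starts before C ends → C and F overlap.
D starts exactly when C ends (back-to-back, no overlap), so nothing later overlaps C either.
D starts before F ends → F and D overlap.
E starts after F ends, so nothing later overlaps F either.
E starts before D ends → D and E overlap.
H starts before D ends → D and H overlap.
G starts after D ends.
H starts before E ends → E and H overlap.
G starts before E ends → E and G overlap.
G starts before H ends → H and G overlap.

A & B, B & C, C & F, D & E, D & F, D & H, E & G, E & H, G & H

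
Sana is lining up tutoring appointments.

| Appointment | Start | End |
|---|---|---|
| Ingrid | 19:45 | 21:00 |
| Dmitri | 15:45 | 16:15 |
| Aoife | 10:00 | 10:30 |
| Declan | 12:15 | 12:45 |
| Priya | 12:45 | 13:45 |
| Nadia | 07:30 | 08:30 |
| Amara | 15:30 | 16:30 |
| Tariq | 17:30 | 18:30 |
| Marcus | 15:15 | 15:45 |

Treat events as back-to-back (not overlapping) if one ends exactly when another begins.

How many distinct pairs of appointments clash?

Sorted by start: Nadia, Aoife, Declan, Priya, Marcus, Amara, Dmitri, Tariq, Ingrid.
Aoife starts after Nadia ends, so Nadia has no further overlaps.
Declan starts after Aoife ends, so Aoife has no further overlaps.
Priya starts exactly when Declan ends (back-to-back, no overlap), so Declan has no further overlaps.
Marcus starts after Priya ends, so Priya has no further overlaps.
Amara starts before Marcus ends → Marcus and Amara overlap.
Dmitri starts exactly when Marcus ends (back-to-back, no overlap), so Marcus has no further overlaps.
Dmitri starts before Amara ends → Amara and Dmitri overlap.
Tariq starts after Amara ends, so Amara has no further overlaps.
Tariq starts after Dmitri ends, so Dmitri has no further overlaps.
Ingrid starts after Tariq ends.
Overlapping pairs: Amara & Dmitri, Amara & Marcus — 2 in total.

2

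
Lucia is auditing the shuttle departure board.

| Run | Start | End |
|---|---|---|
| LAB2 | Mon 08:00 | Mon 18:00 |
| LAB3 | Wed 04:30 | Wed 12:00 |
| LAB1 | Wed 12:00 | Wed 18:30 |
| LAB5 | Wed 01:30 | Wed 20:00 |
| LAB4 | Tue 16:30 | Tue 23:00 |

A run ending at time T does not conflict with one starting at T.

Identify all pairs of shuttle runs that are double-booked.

Sorted by start: LAB2, LAB4, LAB5, LAB3, LAB1.
LAB4 starts after LAB2 ends — done with LAB2.
LAB5 starts after LAB4 ends — done with LAB4.
LAB3 starts before LAB5 ends → LAB5 and LAB3 overlap.
LAB1 starts before LAB5 ends → LAB5 and LAB1 overlap.
LAB1 starts exactly when LAB3 ends (back-to-back, no overlap).

LAB1 & LAB5, LAB3 & LAB5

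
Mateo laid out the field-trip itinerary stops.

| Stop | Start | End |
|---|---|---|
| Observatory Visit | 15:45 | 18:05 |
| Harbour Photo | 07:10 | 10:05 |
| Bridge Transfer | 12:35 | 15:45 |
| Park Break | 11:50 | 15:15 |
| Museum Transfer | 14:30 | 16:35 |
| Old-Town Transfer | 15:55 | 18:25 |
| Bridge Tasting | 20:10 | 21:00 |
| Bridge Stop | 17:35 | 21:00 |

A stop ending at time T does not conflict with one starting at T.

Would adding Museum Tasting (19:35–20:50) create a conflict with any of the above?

Harbour Photo: ends 10:05 at or before Museum Tasting starts 19:35 → clear.
Park Break: ends 15:15 at or before Museum Tasting starts 19:35 → clear.
Bridge Transfer: ends 15:45 at or before Museum Tasting starts 19:35 → clear.
Museum Transfer: ends 16:35 at or before Museum Tasting starts 19:35 → clear.
Observatory Visit: ends 18:05 at or before Museum Tasting starts 19:35 → clear.
Old-Town Transfer: ends 18:25 at or before Museum Tasting starts 19:35 → clear.
Bridge Stop: starts 17:35 before Museum Tasting ends 20:50, and ends 21:00 after Museum Tasting starts 19:35 → overlap.
Bridge Tasting: starts 20:10 before Museum Tasting ends 20:50, and ends 21:00 after Museum Tasting starts 19:35 → overlap.
Museum Tasting overlaps Bridge Tasting, Bridge Stop.

Yes — it overlaps Bridge Stop, Bridge Tasting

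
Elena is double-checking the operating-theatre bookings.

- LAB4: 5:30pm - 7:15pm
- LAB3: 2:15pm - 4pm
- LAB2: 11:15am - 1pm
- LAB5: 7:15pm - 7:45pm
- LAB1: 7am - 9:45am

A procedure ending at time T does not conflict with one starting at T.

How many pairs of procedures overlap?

Sorted by start: LAB1, LAB2, LAB3, LAB4, LAB5.
LAB2 starts after LAB1 ends, so nothing later overlaps LAB1 either.
LAB3 starts after LAB2 ends, so nothing later overlaps LAB2 either.
LAB4 starts after LAB3 ends, so nothing later overlaps LAB3 either.
LAB5 starts exactly when LAB4 ends (back-to-back, no overlap).
No pair overlaps.

0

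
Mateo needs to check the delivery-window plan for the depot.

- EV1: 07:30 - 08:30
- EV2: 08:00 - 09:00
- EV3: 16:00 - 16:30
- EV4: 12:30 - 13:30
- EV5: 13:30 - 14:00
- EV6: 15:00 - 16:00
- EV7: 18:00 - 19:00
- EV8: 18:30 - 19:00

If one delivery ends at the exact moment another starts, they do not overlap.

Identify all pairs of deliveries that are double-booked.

Check each pair: they overlap iff neither finishes before the other starts.
Sorted by start: EV1, EV2, EV4, EV5, EV6, EV3, EV7, EV8.
EV2 starts before EV1 ends → EV1 and EV2 overlap.
EV4 starts after EV1 ends — done with EV1.
EV4 starts after EV2 ends — done with EV2.
EV5 starts exactly when EV4 ends (back-to-back, no overlap) — done with EV4.
EV6 starts after EV5 ends — done with EV5.
EV3 starts exactly when EV6 ends (back-to-back, no overlap) — done with EV6.
EV7 starts after EV3 ends — done with EV3.
EV8 starts before EV7 ends → EV7 and EV8 overlap.

EV1 & EV2, EV7 & EV8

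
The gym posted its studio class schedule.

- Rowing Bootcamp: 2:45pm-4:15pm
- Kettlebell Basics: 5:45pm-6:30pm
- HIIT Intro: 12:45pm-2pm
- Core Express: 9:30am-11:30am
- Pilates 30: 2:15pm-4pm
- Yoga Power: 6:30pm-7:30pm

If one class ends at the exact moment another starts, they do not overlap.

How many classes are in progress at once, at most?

Walk through starts and ends in time order (an end at T is processed before a start at T):
9:30am start Core Express → 1
11:30am end Core Express → 0
12:45pm start HIIT Intro → 1
2pm end HIIT Intro → 0
2:15pm start Pilates 30 → 1
2:45pm start Rowing Bootcamp → 2
4pm end Pilates 30 → 1
4:15pm end Rowing Bootcamp → 0
5:45pm start Kettlebell Basics → 1
6:30pm end Kettlebell Basics → 0
6:30pm start Yoga Power → 1
7:30pm end Yoga Power → 0
Peak is 2, at 2:45pm (Pilates 30, Rowing Bootcamp).

2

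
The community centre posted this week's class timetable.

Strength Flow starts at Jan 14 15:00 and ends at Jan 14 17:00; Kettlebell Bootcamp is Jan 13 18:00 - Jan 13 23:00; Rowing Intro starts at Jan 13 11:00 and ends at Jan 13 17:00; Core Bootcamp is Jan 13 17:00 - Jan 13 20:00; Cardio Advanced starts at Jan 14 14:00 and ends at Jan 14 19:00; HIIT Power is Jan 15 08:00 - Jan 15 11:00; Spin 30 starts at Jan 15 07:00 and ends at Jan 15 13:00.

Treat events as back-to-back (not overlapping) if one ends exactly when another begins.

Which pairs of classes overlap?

Cardio Advanced & Strength Flow, Core Bootcamp & Kettlebell Bootcamp, HIIT Power & Spin 30

Sorted by start: Rowing Intro, Core Bootcamp, Kettlebell Bootcamp, Cardio Advanced, Strength Flow, Spin 30, HIIT Power.
Core Bootcamp starts exactly when Rowing Intro ends (back-to-back, no overlap), so nothing later overlaps Rowing Intro either.
Kettlebell Bootcamp starts before Core Bootcamp ends → Core Bootcamp and Kettlebell Bootcamp overlap.
Cardio Advanced starts after Core Bootcamp ends, so nothing later overlaps Core Bootcamp either.
Cardio Advanced starts after Kettlebell Bootcamp ends, so nothing later overlaps Kettlebell Bootcamp either.
Strength Flow starts before Cardio Advanced ends → Cardio Advanced and Strength Flow overlap.
Spin 30 starts after Cardio Advanced ends, so nothing later overlaps Cardio Advanced either.
Spin 30 starts after Strength Flow ends, so nothing later overlaps Strength Flow either.
HIIT Power starts before Spin 30 ends → Spin 30 and HIIT Power overlap.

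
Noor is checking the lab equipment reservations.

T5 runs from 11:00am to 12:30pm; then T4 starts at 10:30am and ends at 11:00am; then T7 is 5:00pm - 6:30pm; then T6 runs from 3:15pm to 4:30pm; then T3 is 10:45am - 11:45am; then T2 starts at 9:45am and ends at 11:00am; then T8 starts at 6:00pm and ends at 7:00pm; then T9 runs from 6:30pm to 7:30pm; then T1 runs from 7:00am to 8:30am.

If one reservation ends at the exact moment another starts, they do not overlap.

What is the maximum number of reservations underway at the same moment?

Sort all start/end points and keep a running count:
7:00am start T1 → 1
8:30am end T1 → 0
9:45am start T2 → 1
10:30am start T4 → 2
10:45am start T3 → 3
11:00am end T2 → 2
11:00am end T4 → 1
11:00am start T5 → 2
11:45am end T3 → 1
12:30pm end T5 → 0
3:15pm start T6 → 1
4:30pm end T6 → 0
5:00pm start T7 → 1
6:00pm start T8 → 2
6:30pm end T7 → 1
6:30pm start T9 → 2
7:00pm end T8 → 1
7:30pm end T9 → 0
Peak is 3, at 10:45am (T2, T3, T4).

3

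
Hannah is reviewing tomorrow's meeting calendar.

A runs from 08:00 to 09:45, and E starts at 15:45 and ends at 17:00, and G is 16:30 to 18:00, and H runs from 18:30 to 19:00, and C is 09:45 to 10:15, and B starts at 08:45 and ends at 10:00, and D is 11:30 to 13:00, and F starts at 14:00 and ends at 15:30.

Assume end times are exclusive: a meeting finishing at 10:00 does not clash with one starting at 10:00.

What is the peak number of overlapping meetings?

2

Sort all start/end points and keep a running count:
08:00 start A → 1
08:45 start B → 2
09:45 end A → 1
09:45 start C → 2
10:00 end B → 1
10:15 end C → 0
11:30 start D → 1
13:00 end D → 0
14:00 start F → 1
15:30 end F → 0
15:45 start E → 1
16:30 start G → 2
17:00 end E → 1
18:00 end G → 0
18:30 start H → 1
19:00 end H → 0
Peak is 2, at 08:45 (A, B).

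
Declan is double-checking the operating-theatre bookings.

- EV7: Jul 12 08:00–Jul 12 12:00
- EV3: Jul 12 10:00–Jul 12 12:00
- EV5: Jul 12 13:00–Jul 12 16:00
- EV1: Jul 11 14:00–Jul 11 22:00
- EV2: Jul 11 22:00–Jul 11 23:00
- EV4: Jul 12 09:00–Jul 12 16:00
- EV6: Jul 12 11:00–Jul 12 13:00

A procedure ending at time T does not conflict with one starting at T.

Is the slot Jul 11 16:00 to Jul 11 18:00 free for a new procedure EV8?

No — it overlaps EV1

EV1: starts Jul 11 14:00 before EV8 ends Jul 11 18:00, and ends Jul 11 22:00 after EV8 starts Jul 11 16:00 → overlap.
EV2: starts Jul 11 22:00 at or after EV8 ends Jul 11 18:00 → clear.
EV7: starts Jul 12 08:00 at or after EV8 ends Jul 11 18:00 → clear.
EV4: starts Jul 12 09:00 at or after EV8 ends Jul 11 18:00 → clear.
EV3: starts Jul 12 10:00 at or after EV8 ends Jul 11 18:00 → clear.
EV6: starts Jul 12 11:00 at or after EV8 ends Jul 11 18:00 → clear.
EV5: starts Jul 12 13:00 at or after EV8 ends Jul 11 18:00 → clear.
EV8 overlaps EV1.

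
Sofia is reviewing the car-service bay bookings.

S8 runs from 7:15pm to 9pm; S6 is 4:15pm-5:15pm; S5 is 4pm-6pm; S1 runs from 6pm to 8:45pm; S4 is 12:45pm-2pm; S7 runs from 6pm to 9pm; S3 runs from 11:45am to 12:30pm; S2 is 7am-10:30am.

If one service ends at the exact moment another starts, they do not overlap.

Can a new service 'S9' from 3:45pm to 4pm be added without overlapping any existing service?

Yes — the slot is free

S2: ends 10:30am at or before S9 starts 3:45pm → clear.
S3: ends 12:30pm at or before S9 starts 3:45pm → clear.
S4: ends 2pm at or before S9 starts 3:45pm → clear.
S5: starts 4pm at or after S9 ends 4pm → clear.
S6: starts 4:15pm at or after S9 ends 4pm → clear.
S1: starts 6pm at or after S9 ends 4pm → clear.
S7: starts 6pm at or after S9 ends 4pm → clear.
S8: starts 7:15pm at or after S9 ends 4pm → clear.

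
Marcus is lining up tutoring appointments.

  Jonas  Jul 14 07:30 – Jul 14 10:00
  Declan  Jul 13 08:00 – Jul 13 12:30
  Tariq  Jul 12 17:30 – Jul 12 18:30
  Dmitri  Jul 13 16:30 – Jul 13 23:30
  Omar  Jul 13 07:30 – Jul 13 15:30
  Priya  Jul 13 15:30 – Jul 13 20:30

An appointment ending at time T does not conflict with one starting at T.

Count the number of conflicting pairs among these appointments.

2

Sorted by start: Tariq, Omar, Declan, Priya, Dmitri, Jonas.
Omar starts after Tariq ends, so nothing later overlaps Tariq either.
Declan starts before Omar ends → Omar and Declan overlap.
Priya starts exactly when Omar ends (back-to-back, no overlap), so nothing later overlaps Omar either.
Priya starts after Declan ends, so nothing later overlaps Declan either.
Dmitri starts before Priya ends → Priya and Dmitri overlap.
Jonas starts after Priya ends.
Jonas starts after Dmitri ends.
Overlapping pairs: Declan & Omar, Dmitri & Priya — 2 in total.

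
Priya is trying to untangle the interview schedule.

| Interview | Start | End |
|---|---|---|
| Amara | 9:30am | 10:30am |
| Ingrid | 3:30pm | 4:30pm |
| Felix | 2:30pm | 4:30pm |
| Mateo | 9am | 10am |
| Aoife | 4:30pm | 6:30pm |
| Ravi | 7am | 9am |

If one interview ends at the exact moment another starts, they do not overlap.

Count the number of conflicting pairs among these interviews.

Sorted by start: Ravi, Mateo, Amara, Felix, Ingrid, Aoife.
Mateo starts exactly when Ravi ends (back-to-back, no overlap), so Ravi has no further overlaps.
Amara starts before Mateo ends → Mateo and Amara overlap.
Felix starts after Mateo ends, so Mateo has no further overlaps.
Felix starts after Amara ends, so Amara has no further overlaps.
Ingrid starts before Felix ends → Felix and Ingrid overlap.
Aoife starts exactly when Felix ends (back-to-back, no overlap).
Aoife starts exactly when Ingrid ends (back-to-back, no overlap).
Overlapping pairs: Amara & Mateo, Felix & Ingrid — 2 in total.

2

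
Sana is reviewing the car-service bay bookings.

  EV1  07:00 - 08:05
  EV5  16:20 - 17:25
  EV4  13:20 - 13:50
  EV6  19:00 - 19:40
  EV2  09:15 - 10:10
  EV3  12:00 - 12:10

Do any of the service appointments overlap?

Sorted by start: EV1, EV2, EV3, EV4, EV5, EV6.
EV2 starts after EV1 ends, so nothing later overlaps EV1 either.
EV3 starts after EV2 ends, so nothing later overlaps EV2 either.
EV4 starts after EV3 ends, so nothing later overlaps EV3 either.
EV5 starts after EV4 ends, so nothing later overlaps EV4 either.
EV6 starts after EV5 ends.
Every pair is clear; the schedule has no overlaps.

No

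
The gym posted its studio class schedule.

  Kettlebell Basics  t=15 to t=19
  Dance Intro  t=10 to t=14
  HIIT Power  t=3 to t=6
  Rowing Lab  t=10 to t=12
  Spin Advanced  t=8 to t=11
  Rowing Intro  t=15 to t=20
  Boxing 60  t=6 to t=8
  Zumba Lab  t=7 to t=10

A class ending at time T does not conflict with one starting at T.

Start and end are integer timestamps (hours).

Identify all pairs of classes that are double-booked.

Boxing 60 & Zumba Lab, Dance Intro & Rowing Lab, Dance Intro & Spin Advanced, Kettlebell Basics & Rowing Intro, Rowing Lab & Spin Advanced, Spin Advanced & Zumba Lab

Sorted by start: HIIT Power, Boxing 60, Zumba Lab, Spin Advanced, Dance Intro, Rowing Lab, Kettlebell Basics, Rowing Intro.
Boxing 60 starts exactly when HIIT Power ends (back-to-back, no overlap), so HIIT Power has no further overlaps.
Zumba Lab starts before Boxing 60 ends → Boxing 60 and Zumba Lab overlap.
Spin Advanced starts exactly when Boxing 60 ends (back-to-back, no overlap), so Boxing 60 has no further overlaps.
Spin Advanced starts before Zumba Lab ends → Zumba Lab and Spin Advanced overlap.
Dance Intro starts exactly when Zumba Lab ends (back-to-back, no overlap), so Zumba Lab has no further overlaps.
Dance Intro starts before Spin Advanced ends → Spin Advanced and Dance Intro overlap.
Rowing Lab starts before Spin Advanced ends → Spin Advanced and Rowing Lab overlap.
Kettlebell Basics starts after Spin Advanced ends, so Spin Advanced has no further overlaps.
Rowing Lab starts before Dance Intro ends → Dance Intro and Rowing Lab overlap.
Kettlebell Basics starts after Dance Intro ends, so Dance Intro has no further overlaps.
Kettlebell Basics starts after Rowing Lab ends, so Rowing Lab has no further overlaps.
Rowing Intro starts before Kettlebell Basics ends → Kettlebell Basics and Rowing Intro overlap.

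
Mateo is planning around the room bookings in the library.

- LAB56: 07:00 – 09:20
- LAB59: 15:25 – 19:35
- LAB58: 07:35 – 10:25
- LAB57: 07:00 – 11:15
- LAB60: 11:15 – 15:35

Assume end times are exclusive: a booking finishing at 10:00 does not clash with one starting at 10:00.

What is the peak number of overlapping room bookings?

3

Sweep the timeline, counting +1 at each start and −1 at each end (ends before starts at a tie):
07:00 start LAB56 → 1
07:00 start LAB57 → 2
07:35 start LAB58 → 3
09:20 end LAB56 → 2
10:25 end LAB58 → 1
11:15 end LAB57 → 0
11:15 start LAB60 → 1
15:25 start LAB59 → 2
15:35 end LAB60 → 1
19:35 end LAB59 → 0
Peak is 3, at 07:35 (LAB56, LAB57, LAB58).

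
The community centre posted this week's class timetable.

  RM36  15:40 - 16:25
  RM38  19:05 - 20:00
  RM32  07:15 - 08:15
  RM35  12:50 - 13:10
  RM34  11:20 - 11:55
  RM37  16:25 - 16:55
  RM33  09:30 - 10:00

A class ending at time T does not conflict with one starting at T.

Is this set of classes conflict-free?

Yes

Sorted by start: RM32, RM33, RM34, RM35, RM36, RM37, RM38.
RM33 starts after RM32 ends, so nothing later overlaps RM32 either.
RM34 starts after RM33 ends, so nothing later overlaps RM33 either.
RM35 starts after RM34 ends, so nothing later overlaps RM34 either.
RM36 starts after RM35 ends, so nothing later overlaps RM35 either.
RM37 starts exactly when RM36 ends (back-to-back, no overlap), so nothing later overlaps RM36 either.
RM38 starts after RM37 ends.
Every pair is clear; the schedule has no overlaps.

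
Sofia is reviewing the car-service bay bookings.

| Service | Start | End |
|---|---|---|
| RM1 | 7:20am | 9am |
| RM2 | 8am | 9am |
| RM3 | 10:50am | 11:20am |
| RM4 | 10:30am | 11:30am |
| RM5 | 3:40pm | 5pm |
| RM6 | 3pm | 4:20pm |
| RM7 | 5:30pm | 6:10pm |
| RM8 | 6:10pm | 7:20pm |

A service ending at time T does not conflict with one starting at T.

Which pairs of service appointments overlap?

Sorted by start: RM1, RM2, RM4, RM3, RM6, RM5, RM7, RM8.
RM2 starts before RM1 ends → RM1 and RM2 overlap.
RM4 starts after RM1 ends — done with RM1.
RM4 starts after RM2 ends — done with RM2.
RM3 starts before RM4 ends → RM4 and RM3 overlap.
RM6 starts after RM4 ends — done with RM4.
RM6 starts after RM3 ends — done with RM3.
RM5 starts before RM6 ends → RM6 and RM5 overlap.
RM7 starts after RM6 ends — done with RM6.
RM7 starts after RM5 ends — done with RM5.
RM8 starts exactly when RM7 ends (back-to-back, no overlap).

RM1 & RM2, RM3 & RM4, RM5 & RM6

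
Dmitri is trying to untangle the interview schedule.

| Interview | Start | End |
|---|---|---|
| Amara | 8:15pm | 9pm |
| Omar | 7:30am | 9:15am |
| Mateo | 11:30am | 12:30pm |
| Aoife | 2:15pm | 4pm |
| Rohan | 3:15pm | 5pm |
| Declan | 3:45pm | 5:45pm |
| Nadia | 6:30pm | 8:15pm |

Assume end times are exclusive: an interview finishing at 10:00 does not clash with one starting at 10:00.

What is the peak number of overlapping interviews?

3

Walk through starts and ends in time order (an end at T is processed before a start at T):
7:30am start Omar → 1
9:15am end Omar → 0
11:30am start Mateo → 1
12:30pm end Mateo → 0
2:15pm start Aoife → 1
3:15pm start Rohan → 2
3:45pm start Declan → 3
4pm end Aoife → 2
5pm end Rohan → 1
5:45pm end Declan → 0
6:30pm start Nadia → 1
8:15pm end Nadia → 0
8:15pm start Amara → 1
9pm end Amara → 0
Peak is 3, at 3:45pm (Aoife, Declan, Rohan).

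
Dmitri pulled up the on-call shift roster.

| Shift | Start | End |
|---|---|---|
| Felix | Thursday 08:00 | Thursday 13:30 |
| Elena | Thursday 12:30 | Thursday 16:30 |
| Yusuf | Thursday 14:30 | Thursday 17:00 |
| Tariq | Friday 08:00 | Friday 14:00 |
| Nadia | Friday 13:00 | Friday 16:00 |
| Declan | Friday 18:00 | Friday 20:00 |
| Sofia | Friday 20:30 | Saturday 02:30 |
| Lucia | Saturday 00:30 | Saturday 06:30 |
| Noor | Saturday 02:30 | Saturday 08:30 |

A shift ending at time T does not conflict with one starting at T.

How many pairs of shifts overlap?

Two intervals overlap when each starts before the other ends.
Sorted by start: Felix, Elena, Yusuf, Tariq, Nadia, Declan, Sofia, Lucia, Noor.
Elena starts before Felix ends → Felix and Elena overlap.
Yusuf starts after Felix ends — done with Felix.
Yusuf starts before Elena ends → Elena and Yusuf overlap.
Tariq starts after Elena ends — done with Elena.
Tariq starts after Yusuf ends — done with Yusuf.
Nadia starts before Tariq ends → Tariq and Nadia overlap.
Declan starts after Tariq ends — done with Tariq.
Declan starts after Nadia ends — done with Nadia.
Sofia starts after Declan ends — done with Declan.
Lucia starts before Sofia ends → Sofia and Lucia overlap.
Noor starts exactly when Sofia ends (back-to-back, no overlap).
Noor starts before Lucia ends → Lucia and Noor overlap.
Overlapping pairs: Elena & Felix, Elena & Yusuf, Lucia & Noor, Lucia & Sofia, Nadia & Tariq — 5 in total.

5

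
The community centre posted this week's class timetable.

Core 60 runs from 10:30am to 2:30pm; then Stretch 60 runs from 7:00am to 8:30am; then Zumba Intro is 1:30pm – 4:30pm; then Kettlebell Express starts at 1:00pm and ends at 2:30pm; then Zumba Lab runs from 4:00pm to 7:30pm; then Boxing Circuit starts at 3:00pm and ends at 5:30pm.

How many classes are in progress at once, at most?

Walk through starts and ends in time order (an end at T is processed before a start at T):
7:00am start Stretch 60 → 1
8:30am end Stretch 60 → 0
10:30am start Core 60 → 1
1:00pm start Kettlebell Express → 2
1:30pm start Zumba Intro → 3
2:30pm end Core 60 → 2
2:30pm end Kettlebell Express → 1
3:00pm start Boxing Circuit → 2
4:00pm start Zumba Lab → 3
4:30pm end Zumba Intro → 2
5:30pm end Boxing Circuit → 1
7:30pm end Zumba Lab → 0
Peak is 3, at 1:30pm (Core 60, Kettlebell Express, Zumba Intro).

3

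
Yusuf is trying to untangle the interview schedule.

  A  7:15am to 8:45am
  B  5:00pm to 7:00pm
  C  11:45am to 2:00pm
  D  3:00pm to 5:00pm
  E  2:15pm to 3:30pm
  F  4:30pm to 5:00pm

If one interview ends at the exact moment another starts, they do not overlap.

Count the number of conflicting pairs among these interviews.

2

Check each pair: they overlap iff neither finishes before the other starts.
Sorted by start: A, C, E, D, F, B.
C starts after A ends; A is clear from here.
E starts after C ends; C is clear from here.
D starts before E ends → E and D overlap.
F starts after E ends; E is clear from here.
F starts before D ends → D and F overlap.
B starts exactly when D ends (back-to-back, no overlap).
B starts exactly when F ends (back-to-back, no overlap).
Overlapping pairs: D & E, D & F — 2 in total.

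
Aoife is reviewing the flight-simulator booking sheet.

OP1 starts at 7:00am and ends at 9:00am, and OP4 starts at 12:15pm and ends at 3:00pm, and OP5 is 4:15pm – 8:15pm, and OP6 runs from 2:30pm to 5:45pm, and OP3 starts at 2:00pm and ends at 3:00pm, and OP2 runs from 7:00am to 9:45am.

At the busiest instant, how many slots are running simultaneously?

Sort all start/end points and keep a running count:
7:00am start OP1 → 1
7:00am start OP2 → 2
9:00am end OP1 → 1
9:45am end OP2 → 0
12:15pm start OP4 → 1
2:00pm start OP3 → 2
2:30pm start OP6 → 3
3:00pm end OP3 → 2
3:00pm end OP4 → 1
4:15pm start OP5 → 2
5:45pm end OP6 → 1
8:15pm end OP5 → 0
Peak is 3, at 2:30pm (OP3, OP4, OP6).

3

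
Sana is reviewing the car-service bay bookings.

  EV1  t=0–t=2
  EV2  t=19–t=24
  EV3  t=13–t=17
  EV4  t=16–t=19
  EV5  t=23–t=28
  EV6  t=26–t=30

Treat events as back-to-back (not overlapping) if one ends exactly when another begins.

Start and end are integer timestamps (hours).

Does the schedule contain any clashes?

Yes

Two intervals overlap when each starts before the other ends.
Sorted by start: EV1, EV3, EV4, EV2, EV5, EV6.
EV3 starts after EV1 ends, so EV1 has no further overlaps.
EV4 starts before EV3 ends → EV3 and EV4 overlap.
That's a conflict, so the schedule is not conflict-free.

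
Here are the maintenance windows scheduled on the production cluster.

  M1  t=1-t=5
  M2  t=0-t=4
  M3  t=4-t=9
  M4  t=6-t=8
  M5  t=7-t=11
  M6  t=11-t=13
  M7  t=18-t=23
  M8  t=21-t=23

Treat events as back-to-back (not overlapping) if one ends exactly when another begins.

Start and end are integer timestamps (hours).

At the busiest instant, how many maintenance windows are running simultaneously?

Walk through starts and ends in time order (an end at T is processed before a start at T):
t=0 start M2 → 1
t=1 start M1 → 2
t=4 end M2 → 1
t=4 start M3 → 2
t=5 end M1 → 1
t=6 start M4 → 2
t=7 start M5 → 3
t=8 end M4 → 2
t=9 end M3 → 1
t=11 end M5 → 0
t=11 start M6 → 1
t=13 end M6 → 0
t=18 start M7 → 1
t=21 start M8 → 2
t=23 end M7 → 1
t=23 end M8 → 0
Peak is 3, at t=7 (M3, M4, M5).

3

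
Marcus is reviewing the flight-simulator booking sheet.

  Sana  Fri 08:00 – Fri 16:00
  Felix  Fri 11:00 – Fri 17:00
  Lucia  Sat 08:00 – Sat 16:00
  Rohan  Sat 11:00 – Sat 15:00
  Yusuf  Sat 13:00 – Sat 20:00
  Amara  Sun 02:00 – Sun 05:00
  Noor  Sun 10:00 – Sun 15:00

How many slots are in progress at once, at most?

3

Sort all start/end points and keep a running count:
Fri 08:00 start Sana → 1
Fri 11:00 start Felix → 2
Fri 16:00 end Sana → 1
Fri 17:00 end Felix → 0
Sat 08:00 start Lucia → 1
Sat 11:00 start Rohan → 2
Sat 13:00 start Yusuf → 3
Sat 15:00 end Rohan → 2
Sat 16:00 end Lucia → 1
Sat 20:00 end Yusuf → 0
Sun 02:00 start Amara → 1
Sun 05:00 end Amara → 0
Sun 10:00 start Noor → 1
Sun 15:00 end Noor → 0
Peak is 3, at Sat 13:00 (Lucia, Rohan, Yusuf).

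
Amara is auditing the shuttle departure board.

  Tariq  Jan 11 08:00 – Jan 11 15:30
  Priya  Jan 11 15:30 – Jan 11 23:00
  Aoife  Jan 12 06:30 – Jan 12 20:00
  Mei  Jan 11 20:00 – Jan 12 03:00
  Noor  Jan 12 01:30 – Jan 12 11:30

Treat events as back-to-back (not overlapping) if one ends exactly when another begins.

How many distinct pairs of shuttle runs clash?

Sorted by start: Tariq, Priya, Mei, Noor, Aoife.
Priya starts exactly when Tariq ends (back-to-back, no overlap), so Tariq has no further overlaps.
Mei starts before Priya ends → Priya and Mei overlap.
Noor starts after Priya ends, so Priya has no further overlaps.
Noor starts before Mei ends → Mei and Noor overlap.
Aoife starts after Mei ends.
Aoife starts before Noor ends → Noor and Aoife overlap.
Overlapping pairs: Aoife & Noor, Mei & Noor, Mei & Priya — 3 in total.

3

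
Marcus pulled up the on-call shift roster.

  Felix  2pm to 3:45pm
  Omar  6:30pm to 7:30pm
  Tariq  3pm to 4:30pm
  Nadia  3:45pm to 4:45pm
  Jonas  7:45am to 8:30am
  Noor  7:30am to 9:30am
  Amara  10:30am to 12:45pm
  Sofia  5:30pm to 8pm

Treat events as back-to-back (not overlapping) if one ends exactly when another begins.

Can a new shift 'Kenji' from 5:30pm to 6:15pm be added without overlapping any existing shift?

No — it overlaps Sofia

Noor: ends 9:30am at or before Kenji starts 5:30pm → clear.
Jonas: ends 8:30am at or before Kenji starts 5:30pm → clear.
Amara: ends 12:45pm at or before Kenji starts 5:30pm → clear.
Felix: ends 3:45pm at or before Kenji starts 5:30pm → clear.
Tariq: ends 4:30pm at or before Kenji starts 5:30pm → clear.
Nadia: ends 4:45pm at or before Kenji starts 5:30pm → clear.
Sofia: starts 5:30pm before Kenji ends 6:15pm, and ends 8pm after Kenji starts 5:30pm → overlap.
Omar: starts 6:30pm at or after Kenji ends 6:15pm → clear.
Kenji overlaps Sofia.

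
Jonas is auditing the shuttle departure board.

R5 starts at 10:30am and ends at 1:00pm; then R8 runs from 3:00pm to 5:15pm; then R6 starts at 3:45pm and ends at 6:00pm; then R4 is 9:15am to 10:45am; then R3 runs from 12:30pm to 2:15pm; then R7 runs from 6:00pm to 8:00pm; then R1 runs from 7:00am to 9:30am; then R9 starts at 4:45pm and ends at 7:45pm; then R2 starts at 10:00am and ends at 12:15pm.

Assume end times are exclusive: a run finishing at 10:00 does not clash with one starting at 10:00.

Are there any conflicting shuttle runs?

Yes

Check each pair: they overlap iff neither finishes before the other starts.
Sorted by start: R1, R4, R2, R5, R3, R8, R6, R9, R7.
R4 starts before R1 ends → R1 and R4 overlap.
That's a conflict, so the schedule is not conflict-free.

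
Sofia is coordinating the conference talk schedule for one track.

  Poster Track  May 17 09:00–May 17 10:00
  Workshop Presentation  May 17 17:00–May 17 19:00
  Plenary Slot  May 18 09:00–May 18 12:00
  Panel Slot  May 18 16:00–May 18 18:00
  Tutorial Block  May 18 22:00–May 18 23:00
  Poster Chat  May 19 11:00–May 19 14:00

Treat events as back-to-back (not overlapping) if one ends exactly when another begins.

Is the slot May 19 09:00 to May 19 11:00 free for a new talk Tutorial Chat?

Poster Track: ends May 17 10:00 at or before Tutorial Chat starts May 19 09:00 → clear.
Workshop Presentation: ends May 17 19:00 at or before Tutorial Chat starts May 19 09:00 → clear.
Plenary Slot: ends May 18 12:00 at or before Tutorial Chat starts May 19 09:00 → clear.
Panel Slot: ends May 18 18:00 at or before Tutorial Chat starts May 19 09:00 → clear.
Tutorial Block: ends May 18 23:00 at or before Tutorial Chat starts May 19 09:00 → clear.
Poster Chat: starts May 19 11:00 at or after Tutorial Chat ends May 19 11:00 → clear.

Yes — the slot is free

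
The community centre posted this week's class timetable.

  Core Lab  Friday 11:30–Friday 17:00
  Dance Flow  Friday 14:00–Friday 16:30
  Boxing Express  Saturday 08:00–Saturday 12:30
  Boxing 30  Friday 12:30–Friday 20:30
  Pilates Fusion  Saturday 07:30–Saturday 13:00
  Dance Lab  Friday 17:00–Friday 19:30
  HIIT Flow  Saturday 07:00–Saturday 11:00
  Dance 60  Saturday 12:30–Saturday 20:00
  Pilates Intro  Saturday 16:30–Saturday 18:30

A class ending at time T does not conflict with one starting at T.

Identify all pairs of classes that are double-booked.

Boxing 30 & Core Lab, Boxing 30 & Dance Flow, Boxing 30 & Dance Lab, Boxing Express & HIIT Flow, Boxing Express & Pilates Fusion, Core Lab & Dance Flow, Dance 60 & Pilates Fusion, Dance 60 & Pilates Intro, HIIT Flow & Pilates Fusion

Sorted by start: Core Lab, Boxing 30, Dance Flow, Dance Lab, HIIT Flow, Pilates Fusion, Boxing Express, Dance 60, Pilates Intro.
Boxing 30 starts before Core Lab ends → Core Lab and Boxing 30 overlap.
Dance Flow starts before Core Lab ends → Core Lab and Dance Flow overlap.
Dance Lab starts exactly when Core Lab ends (back-to-back, no overlap); Core Lab is clear from here.
Dance Flow starts before Boxing 30 ends → Boxing 30 and Dance Flow overlap.
Dance Lab starts before Boxing 30 ends → Boxing 30 and Dance Lab overlap.
HIIT Flow starts after Boxing 30 ends; Boxing 30 is clear from here.
Dance Lab starts after Dance Flow ends; Dance Flow is clear from here.
HIIT Flow starts after Dance Lab ends; Dance Lab is clear from here.
Pilates Fusion starts before HIIT Flow ends → HIIT Flow and Pilates Fusion overlap.
Boxing Express starts before HIIT Flow ends → HIIT Flow and Boxing Express overlap.
Dance 60 starts after HIIT Flow ends; HIIT Flow is clear from here.
Boxing Express starts before Pilates Fusion ends → Pilates Fusion and Boxing Express overlap.
Dance 60 starts before Pilates Fusion ends → Pilates Fusion and Dance 60 overlap.
Pilates Intro starts after Pilates Fusion ends.
Dance 60 starts exactly when Boxing Express ends (back-to-back, no overlap); Boxing Express is clear from here.
Pilates Intro starts before Dance 60 ends → Dance 60 and Pilates Intro overlap.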